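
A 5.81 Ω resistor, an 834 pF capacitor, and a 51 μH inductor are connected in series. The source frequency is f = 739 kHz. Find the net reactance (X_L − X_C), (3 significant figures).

-21.4 Ω

ω = 2πf = 4.643e+06 rad/s
X_L = ωL = 237 Ω
X_C = 1/(ωC) = 258 Ω
X = 237 − 258 = -21.4 Ω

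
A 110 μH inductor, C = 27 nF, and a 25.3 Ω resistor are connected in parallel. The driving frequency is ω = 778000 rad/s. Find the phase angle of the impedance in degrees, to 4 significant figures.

X_L = ωL = 85.58 Ω
X_C = 1/(ωC) = 47.61 Ω
Parallel: admittances add. Y = 1/R + 1/(jωL) + jωC
Y = (0.03953 + j0.009321) S
|Y| = 0.04061 S → |Z| = 1/|Y| = 24.62 Ω, ∠Z = −∠Y = -13.27°

-13.27°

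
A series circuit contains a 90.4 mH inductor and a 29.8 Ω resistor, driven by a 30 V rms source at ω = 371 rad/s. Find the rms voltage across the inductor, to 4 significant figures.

22.43 V

X_L = ωL = 33.54 Ω
Z = 29.80 + j33.54 Ω
|Z| = √(29.80² + 33.54²) = 44.86 Ω
I = V/|Z| = 668.7 mA
V_L = I·|Z_L| = 0.6687 × 33.54 = 22.43 V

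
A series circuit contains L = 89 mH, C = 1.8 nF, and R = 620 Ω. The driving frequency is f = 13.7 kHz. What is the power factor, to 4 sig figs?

0.4569

ω = 2πf = 86080 rad/s
X_L = ωL = 7661 Ω
X_C = 1/(ωC) = 6454 Ω
Net reactance X = X_L − X_C = 1207 Ω
Z = 620.0 + j1207 Ω
|Z| = √(620.0² + 1207²) = 1357 Ω
∠Z = arctan(1207/620.0) = 62.81°
cos φ = cos(62.81°) = 0.4569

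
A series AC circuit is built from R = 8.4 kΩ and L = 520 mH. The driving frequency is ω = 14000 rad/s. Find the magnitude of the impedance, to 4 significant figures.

X_L = ωL = 7280 Ω
Z = 8400 + j7280 Ω
|Z| = √(8400² + 7280²) = 11120 Ω

11120 Ω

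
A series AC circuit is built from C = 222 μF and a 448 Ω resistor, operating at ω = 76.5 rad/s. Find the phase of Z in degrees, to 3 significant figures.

-7.49°

X_C = 1/(ωC) = 58.9 Ω
Z = 448 − j58.9 Ω
|Z| = √(448² + 58.9²) = 452 Ω
∠Z = arctan(-58.9/448) = -7.49°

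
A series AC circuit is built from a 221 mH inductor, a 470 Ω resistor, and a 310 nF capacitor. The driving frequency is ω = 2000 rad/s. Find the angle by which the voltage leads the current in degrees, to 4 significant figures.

X_L = ωL = 442.0 Ω
X_C = 1/(ωC) = 1613 Ω
Net reactance X = X_L − X_C = -1171 Ω
Z = 470.0 − j1171 Ω
|Z| = √(470.0² + 1171²) = 1262 Ω
∠Z = arctan(-1171/470.0) = -68.13°

-68.13°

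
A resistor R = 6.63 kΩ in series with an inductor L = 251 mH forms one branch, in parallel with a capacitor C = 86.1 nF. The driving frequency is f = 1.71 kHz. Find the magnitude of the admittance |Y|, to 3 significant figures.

ω = 2πf = 10740 rad/s
X_L = ωL = 2700 Ω
X_C = 1/(ωC) = 1080 Ω
Branch 1 (R+jX_L): Z₁ = 6630 + j2700 Ω, |Z₁| = 7160 Ω
Branch 2 (−jX_C): Z₂ = −j1080 Ω
Parallel: Z = Z₁Z₂/(Z₁+Z₂), |Z| = 1130 Ω, ∠Z = -81.6°
|Y| = 1/|Z| = 882 μS

882 μS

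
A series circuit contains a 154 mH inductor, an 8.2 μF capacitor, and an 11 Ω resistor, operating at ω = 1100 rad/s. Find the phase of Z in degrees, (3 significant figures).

X_L = ωL = 169 Ω
X_C = 1/(ωC) = 111 Ω
Net reactance X = X_L − X_C = 58.5 Ω
Z = 11.0 + j58.5 Ω
|Z| = √(11.0² + 58.5²) = 59.6 Ω
∠Z = arctan(58.5/11.0) = 79.4°

79.4°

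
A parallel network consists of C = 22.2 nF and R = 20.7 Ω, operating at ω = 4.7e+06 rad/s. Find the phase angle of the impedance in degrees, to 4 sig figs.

X_C = 1/(ωC) = 9.584 Ω
Parallel: admittances add. Y = 1/R + jωC
Y = (0.04831 + j0.1043) S
|Y| = 0.1150 S → |Z| = 1/|Y| = 8.697 Ω, ∠Z = −∠Y = -65.16°

-65.16°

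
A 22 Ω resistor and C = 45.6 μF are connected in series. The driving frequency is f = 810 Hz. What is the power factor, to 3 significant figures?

ω = 2πf = 5089 rad/s
X_C = 1/(ωC) = 4.31 Ω
Z = 22.0 − j4.31 Ω
|Z| = √(22.0² + 4.31²) = 22.4 Ω
∠Z = arctan(-4.31/22.0) = -11.1°
cos φ = cos(-11.1°) = 0.981

0.981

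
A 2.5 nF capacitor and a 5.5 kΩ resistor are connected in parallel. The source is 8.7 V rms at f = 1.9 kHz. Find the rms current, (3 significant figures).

ω = 2πf = 11940 rad/s
X_C = 1/(ωC) = 33500 Ω
Parallel: admittances add. Y = 1/R + jωC
Y = (0.000182 + j2.98e-05) S
|Y| = 0.000184 S → |Z| = 1/|Y| = 5430 Ω, ∠Z = −∠Y = -9.32°
I = V/|Z| = 8.7/5430 = 1.60 mA

1.60 mA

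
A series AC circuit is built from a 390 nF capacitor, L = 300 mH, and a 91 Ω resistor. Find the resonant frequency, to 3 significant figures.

ω₀ = 1/√(LC) = 1/√(0.3 × 3.9e-07) = 2924 rad/s
f₀ = ω₀/(2π) = 465 Hz

465 Hz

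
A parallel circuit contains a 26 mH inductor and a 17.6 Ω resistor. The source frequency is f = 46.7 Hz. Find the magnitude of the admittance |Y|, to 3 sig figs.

143 mS

ω = 2πf = 293.4 rad/s
X_L = ωL = 7.63 Ω
Parallel: admittances add. Y = 1/R + 1/(jωL)
Y = (0.0568 − j0.131) S
|Y| = 0.143 S → |Z| = 1/|Y| = 7.00 Ω, ∠Z = −∠Y = 66.6°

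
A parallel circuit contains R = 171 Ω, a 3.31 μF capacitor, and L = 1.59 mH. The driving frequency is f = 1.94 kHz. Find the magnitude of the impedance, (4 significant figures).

ω = 2πf = 12190 rad/s
X_L = ωL = 19.38 Ω
X_C = 1/(ωC) = 24.79 Ω
Parallel: admittances add. Y = 1/R + 1/(jωL) + jωC
Y = (0.005848 − j0.01125) S
|Y| = 0.01268 S → |Z| = 1/|Y| = 78.87 Ω, ∠Z = −∠Y = 62.53°

78.87 Ω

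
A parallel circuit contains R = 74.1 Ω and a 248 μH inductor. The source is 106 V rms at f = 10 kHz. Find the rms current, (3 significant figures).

ω = 2πf = 62830 rad/s
X_L = ωL = 15.6 Ω
Parallel: admittances add. Y = 1/R + 1/(jωL)
Y = (0.0135 − j0.0642) S
|Y| = 0.0656 S → |Z| = 1/|Y| = 15.2 Ω, ∠Z = −∠Y = 78.1°
I = V/|Z| = 106/15.2 = 6.95 A

6.95 A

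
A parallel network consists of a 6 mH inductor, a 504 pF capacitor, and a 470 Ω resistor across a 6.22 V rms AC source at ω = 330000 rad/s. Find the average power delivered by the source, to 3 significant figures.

82.3 mW

X_L = ωL = 1980 Ω
X_C = 1/(ωC) = 6010 Ω
Parallel: admittances add. Y = 1/R + 1/(jωL) + jωC
Y = (0.00213 − j0.000339) S
|Y| = 0.00215 S → |Z| = 1/|Y| = 464 Ω, ∠Z = −∠Y = 9.05°
I = V/|Z| = 13.4 mA
P = VI cos φ = 6.22 × 0.0134 × cos(9.05°) = 82.3 mW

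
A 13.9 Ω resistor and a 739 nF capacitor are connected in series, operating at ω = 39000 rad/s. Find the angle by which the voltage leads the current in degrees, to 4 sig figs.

X_C = 1/(ωC) = 34.70 Ω
Z = 13.90 − j34.70 Ω
|Z| = √(13.90² + 34.70²) = 37.38 Ω
∠Z = arctan(-34.70/13.90) = -68.17°

-68.17°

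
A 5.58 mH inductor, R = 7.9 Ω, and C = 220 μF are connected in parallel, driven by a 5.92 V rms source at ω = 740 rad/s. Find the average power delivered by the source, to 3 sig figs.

X_L = ωL = 4.13 Ω
X_C = 1/(ωC) = 6.14 Ω
Parallel: admittances add. Y = 1/R + 1/(jωL) + jωC
Y = (0.127 − j0.0794) S
|Y| = 0.149 S → |Z| = 1/|Y| = 6.69 Ω, ∠Z = −∠Y = 32.1°
I = V/|Z| = 885 mA
P = VI cos φ = 5.92 × 0.885 × cos(32.1°) = 4.44 W

4.44 W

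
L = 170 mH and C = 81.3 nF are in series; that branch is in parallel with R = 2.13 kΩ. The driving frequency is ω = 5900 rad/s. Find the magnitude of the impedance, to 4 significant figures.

964.5 Ω

X_L = ωL = 1003 Ω
X_C = 1/(ωC) = 2085 Ω
Branch 1: Z₁ = R = 2130 Ω
Branch 2 (series LC): Z₂ = j(X_L − X_C) = −j1082 Ω
Parallel: Z = Z₁Z₂/(Z₁+Z₂), |Z| = 964.5 Ω, ∠Z = -63.08°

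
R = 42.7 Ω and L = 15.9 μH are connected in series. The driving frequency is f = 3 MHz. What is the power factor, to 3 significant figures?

0.141

ω = 2πf = 1.885e+07 rad/s
X_L = ωL = 300 Ω
Z = 42.7 + j300 Ω
|Z| = √(42.7² + 300²) = 303 Ω
∠Z = arctan(300/42.7) = 81.9°
cos φ = cos(81.9°) = 0.141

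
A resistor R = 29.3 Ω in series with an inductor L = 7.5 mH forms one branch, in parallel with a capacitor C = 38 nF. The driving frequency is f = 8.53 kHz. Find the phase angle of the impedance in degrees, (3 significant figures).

ω = 2πf = 53600 rad/s
X_L = ωL = 402 Ω
X_C = 1/(ωC) = 491 Ω
Branch 1 (R+jX_L): Z₁ = 29.3 + j402 Ω, |Z₁| = 403 Ω
Branch 2 (−jX_C): Z₂ = −j491 Ω
Parallel: Z = Z₁Z₂/(Z₁+Z₂), |Z| = 2110 Ω, ∠Z = 67.6°

67.6°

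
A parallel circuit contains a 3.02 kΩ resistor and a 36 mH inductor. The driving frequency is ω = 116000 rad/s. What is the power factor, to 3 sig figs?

0.810

X_L = ωL = 4180 Ω
Parallel: admittances add. Y = 1/R + 1/(jωL)
Y = (0.000331 − j0.000239) S
|Y| = 0.000409 S → |Z| = 1/|Y| = 2450 Ω, ∠Z = −∠Y = 35.9°
cos φ = cos(35.9°) = 0.810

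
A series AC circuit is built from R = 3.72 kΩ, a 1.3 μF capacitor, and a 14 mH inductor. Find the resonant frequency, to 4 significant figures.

ω₀ = 1/√(LC) = 1/√(0.014 × 1.3e-06) = 7412 rad/s
f₀ = ω₀/(2π) = 1.180 kHz

1.180 kHz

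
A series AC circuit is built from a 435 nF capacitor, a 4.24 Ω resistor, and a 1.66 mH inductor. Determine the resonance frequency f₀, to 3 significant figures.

ω₀ = 1/√(LC) = 1/√(0.00166 × 4.35e-07) = 37210 rad/s
f₀ = ω₀/(2π) = 5.92 kHz

5.92 kHz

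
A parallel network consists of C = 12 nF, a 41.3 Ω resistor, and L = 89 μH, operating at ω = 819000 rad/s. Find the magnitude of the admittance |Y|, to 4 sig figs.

24.52 mS

X_L = ωL = 72.89 Ω
X_C = 1/(ωC) = 101.8 Ω
Parallel: admittances add. Y = 1/R + 1/(jωL) + jωC
Y = (0.02421 − j0.003891) S
|Y| = 0.02452 S → |Z| = 1/|Y| = 40.78 Ω, ∠Z = −∠Y = 9.130°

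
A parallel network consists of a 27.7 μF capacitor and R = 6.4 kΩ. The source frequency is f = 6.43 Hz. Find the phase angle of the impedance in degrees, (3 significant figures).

ω = 2πf = 40.40 rad/s
X_C = 1/(ωC) = 894 Ω
Parallel: admittances add. Y = 1/R + jωC
Y = (0.000156 + j0.00112) S
|Y| = 0.00113 S → |Z| = 1/|Y| = 885 Ω, ∠Z = −∠Y = -82.1°

-82.1°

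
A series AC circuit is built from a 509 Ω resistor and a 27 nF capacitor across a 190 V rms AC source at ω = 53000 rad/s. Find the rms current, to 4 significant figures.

X_C = 1/(ωC) = 698.8 Ω
Z = 509.0 − j698.8 Ω
|Z| = √(509.0² + 698.8²) = 864.5 Ω
I = V/|Z| = 190/864.5 = 219.8 mA

219.8 mA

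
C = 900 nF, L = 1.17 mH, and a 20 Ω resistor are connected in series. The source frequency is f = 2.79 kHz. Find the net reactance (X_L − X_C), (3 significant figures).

-42.9 Ω

ω = 2πf = 17530 rad/s
X_L = ωL = 20.5 Ω
X_C = 1/(ωC) = 63.4 Ω
X = 20.5 − 63.4 = -42.9 Ω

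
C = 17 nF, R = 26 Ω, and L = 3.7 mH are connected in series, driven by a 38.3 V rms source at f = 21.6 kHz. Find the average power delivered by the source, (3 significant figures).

7.06 W

ω = 2πf = 135700 rad/s
X_L = ωL = 502 Ω
X_C = 1/(ωC) = 433 Ω
Net reactance X = X_L − X_C = 68.7 Ω
Z = 26.0 + j68.7 Ω
|Z| = √(26.0² + 68.7²) = 73.5 Ω
∠Z = arctan(68.7/26.0) = 69.3°
I = V/|Z| = 521 mA
P = VI cos φ = 38.3 × 0.521 × cos(69.3°) = 7.06 W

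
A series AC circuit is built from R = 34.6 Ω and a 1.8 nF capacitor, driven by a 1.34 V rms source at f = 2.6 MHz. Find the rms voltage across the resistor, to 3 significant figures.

ω = 2πf = 1.634e+07 rad/s
X_C = 1/(ωC) = 34.0 Ω
Z = 34.6 − j34.0 Ω
|Z| = √(34.6² + 34.0²) = 48.5 Ω
I = V/|Z| = 27.6 mA
V_R = I·|Z_R| = 0.0276 × 34.6 = 0.956 V

0.956 V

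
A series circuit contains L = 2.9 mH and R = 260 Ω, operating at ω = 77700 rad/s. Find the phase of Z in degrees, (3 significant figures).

X_L = ωL = 225 Ω
Z = 260 + j225 Ω
|Z| = √(260² + 225²) = 344 Ω
∠Z = arctan(225/260) = 40.9°

40.9°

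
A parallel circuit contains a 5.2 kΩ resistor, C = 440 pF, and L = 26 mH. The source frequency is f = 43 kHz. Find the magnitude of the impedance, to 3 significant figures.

5160 Ω

ω = 2πf = 270200 rad/s
X_L = ωL = 7020 Ω
X_C = 1/(ωC) = 8410 Ω
Parallel: admittances add. Y = 1/R + 1/(jωL) + jωC
Y = (0.000192 − j2.35e-05) S
|Y| = 0.000194 S → |Z| = 1/|Y| = 5160 Ω, ∠Z = −∠Y = 6.96°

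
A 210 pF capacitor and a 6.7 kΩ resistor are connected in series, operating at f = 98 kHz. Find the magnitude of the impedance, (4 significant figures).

10230 Ω

ω = 2πf = 615800 rad/s
X_C = 1/(ωC) = 7733 Ω
Z = 6700 − j7733 Ω
|Z| = √(6700² + 7733²) = 10230 Ω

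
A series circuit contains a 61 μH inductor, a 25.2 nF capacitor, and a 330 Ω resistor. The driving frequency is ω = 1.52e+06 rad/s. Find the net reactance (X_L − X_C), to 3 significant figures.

X_L = ωL = 92.7 Ω
X_C = 1/(ωC) = 26.1 Ω
X = 92.7 − 26.1 = 66.6 Ω

66.6 Ω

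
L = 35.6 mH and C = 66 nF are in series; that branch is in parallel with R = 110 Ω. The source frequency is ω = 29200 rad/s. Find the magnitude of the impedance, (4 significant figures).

107.6 Ω

X_L = ωL = 1040 Ω
X_C = 1/(ωC) = 518.9 Ω
Branch 1: Z₁ = R = 110.0 Ω
Branch 2 (series LC): Z₂ = j(X_L − X_C) = j520.6 Ω
Parallel: Z = Z₁Z₂/(Z₁+Z₂), |Z| = 107.6 Ω, ∠Z = 11.93°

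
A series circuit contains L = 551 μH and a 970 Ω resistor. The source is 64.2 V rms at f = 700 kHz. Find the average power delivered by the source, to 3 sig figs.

587 mW

ω = 2πf = 4.398e+06 rad/s
X_L = ωL = 2420 Ω
Z = 970 + j2420 Ω
|Z| = √(970² + 2420²) = 2610 Ω
∠Z = arctan(2420/970) = 68.2°
I = V/|Z| = 24.6 mA
P = VI cos φ = 64.2 × 0.0246 × cos(68.2°) = 587 mW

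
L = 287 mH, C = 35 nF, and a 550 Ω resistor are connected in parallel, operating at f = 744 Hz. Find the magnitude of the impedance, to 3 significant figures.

ω = 2πf = 4675 rad/s
X_L = ωL = 1340 Ω
X_C = 1/(ωC) = 6110 Ω
Parallel: admittances add. Y = 1/R + 1/(jωL) + jωC
Y = (0.00182 − j0.000582) S
|Y| = 0.00191 S → |Z| = 1/|Y| = 524 Ω, ∠Z = −∠Y = 17.7°

524 Ω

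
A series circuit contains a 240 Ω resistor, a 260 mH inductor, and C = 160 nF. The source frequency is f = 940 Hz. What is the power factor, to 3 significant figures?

ω = 2πf = 5906 rad/s
X_L = ωL = 1540 Ω
X_C = 1/(ωC) = 1060 Ω
Net reactance X = X_L − X_C = 477 Ω
Z = 240 + j477 Ω
|Z| = √(240² + 477²) = 534 Ω
∠Z = arctan(477/240) = 63.3°
cos φ = cos(63.3°) = 0.449

0.449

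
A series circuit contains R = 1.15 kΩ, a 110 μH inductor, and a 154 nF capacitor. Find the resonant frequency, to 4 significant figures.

ω₀ = 1/√(LC) = 1/√(0.00011 × 1.54e-07) = 243000 rad/s
f₀ = ω₀/(2π) = 38.67 kHz

38.67 kHz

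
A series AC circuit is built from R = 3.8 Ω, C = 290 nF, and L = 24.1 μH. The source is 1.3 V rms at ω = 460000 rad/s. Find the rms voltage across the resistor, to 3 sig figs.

X_L = ωL = 11.1 Ω
X_C = 1/(ωC) = 7.50 Ω
Net reactance X = X_L − X_C = 3.59 Ω
Z = 3.80 + j3.59 Ω
|Z| = √(3.80² + 3.59²) = 5.23 Ω
I = V/|Z| = 249 mA
V_R = I·|Z_R| = 0.249 × 3.80 = 0.945 V

0.945 V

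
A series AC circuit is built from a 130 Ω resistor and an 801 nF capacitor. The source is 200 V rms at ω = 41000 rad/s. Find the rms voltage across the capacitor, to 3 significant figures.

X_C = 1/(ωC) = 30.4 Ω
Z = 130 − j30.4 Ω
|Z| = √(130² + 30.4²) = 134 Ω
I = V/|Z| = 1.50 A
V_C = I·|Z_C| = 1.50 × 30.4 = 45.6 V

45.6 V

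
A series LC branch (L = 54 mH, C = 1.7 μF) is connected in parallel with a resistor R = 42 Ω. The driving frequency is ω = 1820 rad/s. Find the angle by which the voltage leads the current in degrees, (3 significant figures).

-10.6°

X_L = ωL = 98.3 Ω
X_C = 1/(ωC) = 323 Ω
Branch 1: Z₁ = R = 42.0 Ω
Branch 2 (series LC): Z₂ = j(X_L − X_C) = −j225 Ω
Parallel: Z = Z₁Z₂/(Z₁+Z₂), |Z| = 41.3 Ω, ∠Z = -10.6°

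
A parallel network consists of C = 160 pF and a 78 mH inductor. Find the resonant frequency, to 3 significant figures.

ω₀ = 1/√(LC) = 1/√(0.078 × 1.6e-10) = 283100 rad/s
f₀ = ω₀/(2π) = 45.1 kHz

45.1 kHz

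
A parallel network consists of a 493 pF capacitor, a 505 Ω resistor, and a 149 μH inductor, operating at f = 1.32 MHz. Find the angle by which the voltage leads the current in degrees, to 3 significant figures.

ω = 2πf = 8.294e+06 rad/s
X_L = ωL = 1240 Ω
X_C = 1/(ωC) = 245 Ω
Parallel: admittances add. Y = 1/R + 1/(jωL) + jωC
Y = (0.00198 + j0.00328) S
|Y| = 0.00383 S → |Z| = 1/|Y| = 261 Ω, ∠Z = −∠Y = -58.9°

-58.9°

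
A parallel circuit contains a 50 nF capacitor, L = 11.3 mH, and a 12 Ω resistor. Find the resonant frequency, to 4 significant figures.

ω₀ = 1/√(LC) = 1/√(0.0113 × 5e-08) = 42070 rad/s
f₀ = ω₀/(2π) = 6.696 kHz

6.696 kHz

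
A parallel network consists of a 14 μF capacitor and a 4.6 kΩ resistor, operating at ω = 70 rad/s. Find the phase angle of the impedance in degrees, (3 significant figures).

-77.5°

X_C = 1/(ωC) = 1020 Ω
Parallel: admittances add. Y = 1/R + jωC
Y = (0.000217 + j0.000980) S
|Y| = 0.00100 S → |Z| = 1/|Y| = 996 Ω, ∠Z = −∠Y = -77.5°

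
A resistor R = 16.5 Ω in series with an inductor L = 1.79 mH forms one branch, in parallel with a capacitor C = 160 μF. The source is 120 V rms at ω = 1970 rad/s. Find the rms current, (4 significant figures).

37.00 A

X_L = ωL = 3.526 Ω
X_C = 1/(ωC) = 3.173 Ω
Branch 1 (R+jX_L): Z₁ = 16.50 + j3.526 Ω, |Z₁| = 16.87 Ω
Branch 2 (−jX_C): Z₂ = −j3.173 Ω
Parallel: Z = Z₁Z₂/(Z₁+Z₂), |Z| = 3.243 Ω, ∠Z = -79.16°
I = V/|Z| = 120/3.243 = 37.00 A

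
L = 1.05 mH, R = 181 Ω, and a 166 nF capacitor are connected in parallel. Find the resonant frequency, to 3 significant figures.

ω₀ = 1/√(LC) = 1/√(0.00105 × 1.66e-07) = 75740 rad/s
f₀ = ω₀/(2π) = 12.1 kHz

12.1 kHz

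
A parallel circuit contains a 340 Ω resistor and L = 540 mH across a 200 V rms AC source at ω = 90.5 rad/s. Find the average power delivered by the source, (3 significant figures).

118 W

X_L = ωL = 48.9 Ω
Parallel: admittances add. Y = 1/R + 1/(jωL)
Y = (0.00294 − j0.0205) S
|Y| = 0.0207 S → |Z| = 1/|Y| = 48.4 Ω, ∠Z = −∠Y = 81.8°
I = V/|Z| = 4.13 A
P = VI cos φ = 200 × 4.13 × cos(81.8°) = 118 W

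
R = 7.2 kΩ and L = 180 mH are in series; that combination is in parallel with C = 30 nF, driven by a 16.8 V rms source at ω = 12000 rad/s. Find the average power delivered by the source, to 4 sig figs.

X_L = ωL = 2160 Ω
X_C = 1/(ωC) = 2778 Ω
Branch 1 (R+jX_L): Z₁ = 7200 + j2160 Ω, |Z₁| = 7517 Ω
Branch 2 (−jX_C): Z₂ = −j2778 Ω
Parallel: Z = Z₁Z₂/(Z₁+Z₂), |Z| = 2889 Ω, ∠Z = -68.40°
I = V/|Z| = 5.814 mA
P = VI cos φ = 16.8 × 0.005814 × cos(-68.40°) = 35.96 mW

35.96 mW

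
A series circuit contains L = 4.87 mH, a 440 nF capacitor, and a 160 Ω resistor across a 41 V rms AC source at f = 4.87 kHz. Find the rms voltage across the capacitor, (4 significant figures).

ω = 2πf = 30600 rad/s
X_L = ωL = 149.0 Ω
X_C = 1/(ωC) = 74.27 Ω
Net reactance X = X_L − X_C = 74.74 Ω
Z = 160.0 + j74.74 Ω
|Z| = √(160.0² + 74.74²) = 176.6 Ω
I = V/|Z| = 232.2 mA
V_C = I·|Z_C| = 0.2322 × 74.27 = 17.24 V

17.24 V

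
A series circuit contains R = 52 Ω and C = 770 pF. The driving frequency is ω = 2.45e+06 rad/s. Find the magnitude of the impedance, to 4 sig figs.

X_C = 1/(ωC) = 530.1 Ω
Z = 52.00 − j530.1 Ω
|Z| = √(52.00² + 530.1²) = 532.6 Ω

532.6 Ω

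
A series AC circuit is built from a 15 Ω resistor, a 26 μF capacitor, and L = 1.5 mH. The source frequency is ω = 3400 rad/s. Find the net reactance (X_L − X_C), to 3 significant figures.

X_L = ωL = 5.10 Ω
X_C = 1/(ωC) = 11.3 Ω
X = 5.10 − 11.3 = -6.21 Ω

-6.21 Ω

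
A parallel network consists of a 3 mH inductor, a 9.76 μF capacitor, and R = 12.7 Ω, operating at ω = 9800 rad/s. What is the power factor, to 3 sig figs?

0.787

X_L = ωL = 29.4 Ω
X_C = 1/(ωC) = 10.5 Ω
Parallel: admittances add. Y = 1/R + 1/(jωL) + jωC
Y = (0.0787 + j0.0616) S
|Y| = 0.100 S → |Z| = 1/|Y| = 10.0 Ω, ∠Z = −∠Y = -38.1°
cos φ = cos(-38.1°) = 0.787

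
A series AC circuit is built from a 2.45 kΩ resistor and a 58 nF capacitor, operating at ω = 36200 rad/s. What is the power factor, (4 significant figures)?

0.9816

X_C = 1/(ωC) = 476.3 Ω
Z = 2450 − j476.3 Ω
|Z| = √(2450² + 476.3²) = 2496 Ω
∠Z = arctan(-476.3/2450) = -11.00°
cos φ = cos(-11.00°) = 0.9816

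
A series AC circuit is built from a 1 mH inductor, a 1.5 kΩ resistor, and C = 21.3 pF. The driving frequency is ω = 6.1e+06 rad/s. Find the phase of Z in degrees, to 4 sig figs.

X_L = ωL = 6100 Ω
X_C = 1/(ωC) = 7696 Ω
Net reactance X = X_L − X_C = -1596 Ω
Z = 1500 − j1596 Ω
|Z| = √(1500² + 1596²) = 2191 Ω
∠Z = arctan(-1596/1500) = -46.78°

-46.78°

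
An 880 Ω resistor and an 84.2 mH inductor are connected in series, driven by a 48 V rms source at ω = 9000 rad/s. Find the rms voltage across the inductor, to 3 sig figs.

31.3 V

X_L = ωL = 758 Ω
Z = 880 + j758 Ω
|Z| = √(880² + 758²) = 1160 Ω
I = V/|Z| = 41.3 mA
V_L = I·|Z_L| = 0.0413 × 758 = 31.3 V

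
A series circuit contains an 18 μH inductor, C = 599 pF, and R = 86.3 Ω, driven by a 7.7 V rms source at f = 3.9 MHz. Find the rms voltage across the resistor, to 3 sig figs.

1.74 V

ω = 2πf = 2.45e+07 rad/s
X_L = ωL = 441 Ω
X_C = 1/(ωC) = 68.1 Ω
Net reactance X = X_L − X_C = 373 Ω
Z = 86.3 + j373 Ω
|Z| = √(86.3² + 373²) = 383 Ω
I = V/|Z| = 20.1 mA
V_R = I·|Z_R| = 0.0201 × 86.3 = 1.74 V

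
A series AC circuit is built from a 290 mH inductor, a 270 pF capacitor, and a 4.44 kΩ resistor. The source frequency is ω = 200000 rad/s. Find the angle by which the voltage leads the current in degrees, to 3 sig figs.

X_L = ωL = 58000 Ω
X_C = 1/(ωC) = 18500 Ω
Net reactance X = X_L − X_C = 39500 Ω
Z = 4440 + j39500 Ω
|Z| = √(4440² + 39500²) = 39700 Ω
∠Z = arctan(39500/4440) = 83.6°

83.6°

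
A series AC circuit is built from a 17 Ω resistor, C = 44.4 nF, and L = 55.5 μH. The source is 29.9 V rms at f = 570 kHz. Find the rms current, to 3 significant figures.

155 mA

ω = 2πf = 3.581e+06 rad/s
X_L = ωL = 199 Ω
X_C = 1/(ωC) = 6.29 Ω
Net reactance X = X_L − X_C = 192 Ω
Z = 17.0 + j192 Ω
|Z| = √(17.0² + 192²) = 193 Ω
I = V/|Z| = 29.9/193 = 155 mA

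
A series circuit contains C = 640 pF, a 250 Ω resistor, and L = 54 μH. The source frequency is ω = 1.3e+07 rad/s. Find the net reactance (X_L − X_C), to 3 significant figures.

582 Ω

X_L = ωL = 702 Ω
X_C = 1/(ωC) = 120 Ω
X = 702 − 120 = 582 Ω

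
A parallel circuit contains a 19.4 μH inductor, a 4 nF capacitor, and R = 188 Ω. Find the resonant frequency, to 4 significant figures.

ω₀ = 1/√(LC) = 1/√(1.94e-05 × 4e-09) = 3.59e+06 rad/s
f₀ = ω₀/(2π) = 571.3 kHz

571.3 kHz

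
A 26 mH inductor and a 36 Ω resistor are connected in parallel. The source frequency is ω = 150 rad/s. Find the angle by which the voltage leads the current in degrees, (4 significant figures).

X_L = ωL = 3.900 Ω
Parallel: admittances add. Y = 1/R + 1/(jωL)
Y = (0.02778 − j0.2564) S
|Y| = 0.2579 S → |Z| = 1/|Y| = 3.877 Ω, ∠Z = −∠Y = 83.82°

83.82°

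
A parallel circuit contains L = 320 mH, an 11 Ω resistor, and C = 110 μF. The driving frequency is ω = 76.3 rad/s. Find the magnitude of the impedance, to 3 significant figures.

X_L = ωL = 24.4 Ω
X_C = 1/(ωC) = 119 Ω
Parallel: admittances add. Y = 1/R + 1/(jωL) + jωC
Y = (0.0909 − j0.0326) S
|Y| = 0.0966 S → |Z| = 1/|Y| = 10.4 Ω, ∠Z = −∠Y = 19.7°

10.4 Ω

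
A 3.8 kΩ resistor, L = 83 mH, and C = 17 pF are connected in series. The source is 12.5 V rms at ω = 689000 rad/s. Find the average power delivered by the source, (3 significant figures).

734 μW

X_L = ωL = 57200 Ω
X_C = 1/(ωC) = 85400 Ω
Net reactance X = X_L − X_C = -28200 Ω
Z = 3800 − j28200 Ω
|Z| = √(3800² + 28200²) = 28400 Ω
∠Z = arctan(-28200/3800) = -82.3°
I = V/|Z| = 439 μA
P = VI cos φ = 12.5 × 0.000439 × cos(-82.3°) = 734 μW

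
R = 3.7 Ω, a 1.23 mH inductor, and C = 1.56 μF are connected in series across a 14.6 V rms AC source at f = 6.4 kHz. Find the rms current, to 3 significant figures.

433 mA

ω = 2πf = 40210 rad/s
X_L = ωL = 49.5 Ω
X_C = 1/(ωC) = 15.9 Ω
Net reactance X = X_L − X_C = 33.5 Ω
Z = 3.70 + j33.5 Ω
|Z| = √(3.70² + 33.5²) = 33.7 Ω
I = V/|Z| = 14.6/33.7 = 433 mA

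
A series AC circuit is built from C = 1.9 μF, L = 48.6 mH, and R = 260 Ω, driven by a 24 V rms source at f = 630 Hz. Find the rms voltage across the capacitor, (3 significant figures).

ω = 2πf = 3958 rad/s
X_L = ωL = 192 Ω
X_C = 1/(ωC) = 133 Ω
Net reactance X = X_L − X_C = 59.4 Ω
Z = 260 + j59.4 Ω
|Z| = √(260² + 59.4²) = 267 Ω
I = V/|Z| = 90.0 mA
V_C = I·|Z_C| = 0.0900 × 133 = 12.0 V

12.0 V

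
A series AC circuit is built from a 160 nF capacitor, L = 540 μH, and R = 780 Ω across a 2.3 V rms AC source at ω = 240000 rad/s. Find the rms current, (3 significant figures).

X_L = ωL = 130 Ω
X_C = 1/(ωC) = 26.0 Ω
Net reactance X = X_L − X_C = 104 Ω
Z = 780 + j104 Ω
|Z| = √(780² + 104²) = 787 Ω
I = V/|Z| = 2.3/787 = 2.92 mA

2.92 mA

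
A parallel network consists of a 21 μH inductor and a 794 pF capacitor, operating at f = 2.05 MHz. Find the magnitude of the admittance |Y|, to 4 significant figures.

ω = 2πf = 1.288e+07 rad/s
X_L = ωL = 270.5 Ω
X_C = 1/(ωC) = 97.78 Ω
Parallel: admittances add. Y = 1/(jωL) + jωC
Y = (0 + j0.006530) S
|Y| = 0.006530 S → |Z| = 1/|Y| = 153.1 Ω, ∠Z = −∠Y = -90.00°

6.530 mS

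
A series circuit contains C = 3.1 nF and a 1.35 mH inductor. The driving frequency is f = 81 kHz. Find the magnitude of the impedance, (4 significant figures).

53.24 Ω

ω = 2πf = 508900 rad/s
X_L = ωL = 687.1 Ω
X_C = 1/(ωC) = 633.8 Ω
Net reactance X = X_L − X_C = 53.24 Ω
Z = j53.24 Ω
|Z| = √(0² + 53.24²) = 53.24 Ω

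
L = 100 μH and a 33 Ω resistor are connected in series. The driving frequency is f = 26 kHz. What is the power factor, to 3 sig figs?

0.896

ω = 2πf = 163400 rad/s
X_L = ωL = 16.3 Ω
Z = 33.0 + j16.3 Ω
|Z| = √(33.0² + 16.3²) = 36.8 Ω
∠Z = arctan(16.3/33.0) = 26.3°
cos φ = cos(26.3°) = 0.896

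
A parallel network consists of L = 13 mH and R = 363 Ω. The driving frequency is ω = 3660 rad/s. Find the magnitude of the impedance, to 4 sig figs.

X_L = ωL = 47.58 Ω
Parallel: admittances add. Y = 1/R + 1/(jωL)
Y = (0.002755 − j0.02102) S
|Y| = 0.02120 S → |Z| = 1/|Y| = 47.18 Ω, ∠Z = −∠Y = 82.53°

47.18 Ω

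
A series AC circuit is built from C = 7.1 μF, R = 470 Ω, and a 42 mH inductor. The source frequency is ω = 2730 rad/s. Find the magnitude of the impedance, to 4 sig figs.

474.2 Ω

X_L = ωL = 114.7 Ω
X_C = 1/(ωC) = 51.59 Ω
Net reactance X = X_L − X_C = 63.07 Ω
Z = 470.0 + j63.07 Ω
|Z| = √(470.0² + 63.07²) = 474.2 Ω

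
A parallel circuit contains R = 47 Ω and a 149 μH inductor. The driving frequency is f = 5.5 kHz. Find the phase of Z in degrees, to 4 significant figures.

ω = 2πf = 34560 rad/s
X_L = ωL = 5.149 Ω
Parallel: admittances add. Y = 1/R + 1/(jωL)
Y = (0.02128 − j0.1942) S
|Y| = 0.1954 S → |Z| = 1/|Y| = 5.118 Ω, ∠Z = −∠Y = 83.75°

83.75°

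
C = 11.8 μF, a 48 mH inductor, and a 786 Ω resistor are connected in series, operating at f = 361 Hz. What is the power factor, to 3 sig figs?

ω = 2πf = 2268 rad/s
X_L = ωL = 109 Ω
X_C = 1/(ωC) = 37.4 Ω
Net reactance X = X_L − X_C = 71.5 Ω
Z = 786 + j71.5 Ω
|Z| = √(786² + 71.5²) = 789 Ω
∠Z = arctan(71.5/786) = 5.20°
cos φ = cos(5.20°) = 0.996

0.996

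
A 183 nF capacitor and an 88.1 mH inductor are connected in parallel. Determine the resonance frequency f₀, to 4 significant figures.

1.253 kHz

ω₀ = 1/√(LC) = 1/√(0.0881 × 1.83e-07) = 7876 rad/s
f₀ = ω₀/(2π) = 1.253 kHz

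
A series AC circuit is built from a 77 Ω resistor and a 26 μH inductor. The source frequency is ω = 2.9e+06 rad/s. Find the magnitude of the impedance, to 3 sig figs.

X_L = ωL = 75.4 Ω
Z = 77.0 + j75.4 Ω
|Z| = √(77.0² + 75.4²) = 108 Ω

108 Ω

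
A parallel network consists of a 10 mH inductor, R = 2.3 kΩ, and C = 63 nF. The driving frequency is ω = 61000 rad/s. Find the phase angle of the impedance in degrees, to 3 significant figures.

-78.8°

X_L = ωL = 610 Ω
X_C = 1/(ωC) = 260 Ω
Parallel: admittances add. Y = 1/R + 1/(jωL) + jωC
Y = (0.000435 + j0.00220) S
|Y| = 0.00225 S → |Z| = 1/|Y| = 445 Ω, ∠Z = −∠Y = -78.8°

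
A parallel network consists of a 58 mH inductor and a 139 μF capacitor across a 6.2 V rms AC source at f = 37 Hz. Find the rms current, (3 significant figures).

259 mA

ω = 2πf = 232.5 rad/s
X_L = ωL = 13.5 Ω
X_C = 1/(ωC) = 30.9 Ω
Parallel: admittances add. Y = 1/(jωL) + jωC
Y = (0 − j0.0418) S
|Y| = 0.0418 S → |Z| = 1/|Y| = 23.9 Ω, ∠Z = −∠Y = 90.0°
I = V/|Z| = 6.2/23.9 = 259 mA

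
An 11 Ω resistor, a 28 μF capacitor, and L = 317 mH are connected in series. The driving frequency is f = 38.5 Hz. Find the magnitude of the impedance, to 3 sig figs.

71.8 Ω

ω = 2πf = 241.9 rad/s
X_L = ωL = 76.7 Ω
X_C = 1/(ωC) = 148 Ω
Net reactance X = X_L − X_C = -71.0 Ω
Z = 11.0 − j71.0 Ω
|Z| = √(11.0² + 71.0²) = 71.8 Ω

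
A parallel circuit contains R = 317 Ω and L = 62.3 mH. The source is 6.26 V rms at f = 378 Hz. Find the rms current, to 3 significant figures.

46.7 mA

ω = 2πf = 2375 rad/s
X_L = ωL = 148 Ω
Parallel: admittances add. Y = 1/R + 1/(jωL)
Y = (0.00315 − j0.00676) S
|Y| = 0.00746 S → |Z| = 1/|Y| = 134 Ω, ∠Z = −∠Y = 65.0°
I = V/|Z| = 6.26/134 = 46.7 mA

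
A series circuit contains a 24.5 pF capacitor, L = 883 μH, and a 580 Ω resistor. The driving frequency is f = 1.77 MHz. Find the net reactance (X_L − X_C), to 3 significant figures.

ω = 2πf = 1.112e+07 rad/s
X_L = ωL = 9820 Ω
X_C = 1/(ωC) = 3670 Ω
X = 9820 − 3670 = 6150 Ω

6150 Ω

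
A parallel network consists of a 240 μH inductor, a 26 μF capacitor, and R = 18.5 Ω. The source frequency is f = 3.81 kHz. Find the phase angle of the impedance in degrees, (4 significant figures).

ω = 2πf = 23940 rad/s
X_L = ωL = 5.745 Ω
X_C = 1/(ωC) = 1.607 Ω
Parallel: admittances add. Y = 1/R + 1/(jωL) + jωC
Y = (0.05405 + j0.4484) S
|Y| = 0.4516 S → |Z| = 1/|Y| = 2.214 Ω, ∠Z = −∠Y = -83.13°

-83.13°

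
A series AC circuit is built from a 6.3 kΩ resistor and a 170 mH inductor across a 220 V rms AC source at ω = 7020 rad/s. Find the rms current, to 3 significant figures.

X_L = ωL = 1190 Ω
Z = 6300 + j1190 Ω
|Z| = √(6300² + 1190²) = 6410 Ω
I = V/|Z| = 220/6410 = 34.3 mA

34.3 mA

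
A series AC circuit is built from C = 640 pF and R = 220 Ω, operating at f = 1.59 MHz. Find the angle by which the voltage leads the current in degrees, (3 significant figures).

-35.4°

ω = 2πf = 9.99e+06 rad/s
X_C = 1/(ωC) = 156 Ω
Z = 220 − j156 Ω
|Z| = √(220² + 156²) = 270 Ω
∠Z = arctan(-156/220) = -35.4°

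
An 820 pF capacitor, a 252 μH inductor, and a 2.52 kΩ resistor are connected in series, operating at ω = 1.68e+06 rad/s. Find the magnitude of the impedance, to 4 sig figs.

2538 Ω

X_L = ωL = 423.4 Ω
X_C = 1/(ωC) = 725.9 Ω
Net reactance X = X_L − X_C = -302.5 Ω
Z = 2520 − j302.5 Ω
|Z| = √(2520² + 302.5²) = 2538 Ω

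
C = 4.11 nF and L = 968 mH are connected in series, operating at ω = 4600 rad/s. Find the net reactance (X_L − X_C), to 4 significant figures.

-48440 Ω

X_L = ωL = 4453 Ω
X_C = 1/(ωC) = 52890 Ω
X = 4453 − 52890 = -48440 Ω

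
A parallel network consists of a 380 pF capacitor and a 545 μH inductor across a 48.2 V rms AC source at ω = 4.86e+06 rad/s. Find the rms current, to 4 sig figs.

70.82 mA

X_L = ωL = 2649 Ω
X_C = 1/(ωC) = 541.5 Ω
Parallel: admittances add. Y = 1/(jωL) + jωC
Y = (0 + j0.001469) S
|Y| = 0.001469 S → |Z| = 1/|Y| = 680.6 Ω, ∠Z = −∠Y = -90.00°
I = V/|Z| = 48.2/680.6 = 70.82 mA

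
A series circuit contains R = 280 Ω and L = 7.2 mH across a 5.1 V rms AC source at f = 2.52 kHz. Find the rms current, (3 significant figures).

ω = 2πf = 15830 rad/s
X_L = ωL = 114 Ω
Z = 280 + j114 Ω
|Z| = √(280² + 114²) = 302 Ω
I = V/|Z| = 5.1/302 = 16.9 mA

16.9 mA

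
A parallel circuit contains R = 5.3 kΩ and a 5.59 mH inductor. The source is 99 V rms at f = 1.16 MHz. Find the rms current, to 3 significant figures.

18.8 mA

ω = 2πf = 7.288e+06 rad/s
X_L = ωL = 40700 Ω
Parallel: admittances add. Y = 1/R + 1/(jωL)
Y = (0.000189 − j2.45e-05) S
|Y| = 0.000190 S → |Z| = 1/|Y| = 5260 Ω, ∠Z = −∠Y = 7.41°
I = V/|Z| = 99/5260 = 18.8 mA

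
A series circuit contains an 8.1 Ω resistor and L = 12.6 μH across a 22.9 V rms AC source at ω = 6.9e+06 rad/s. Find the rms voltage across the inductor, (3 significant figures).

X_L = ωL = 86.9 Ω
Z = 8.10 + j86.9 Ω
|Z| = √(8.10² + 86.9²) = 87.3 Ω
I = V/|Z| = 262 mA
V_L = I·|Z_L| = 0.262 × 86.9 = 22.8 V

22.8 V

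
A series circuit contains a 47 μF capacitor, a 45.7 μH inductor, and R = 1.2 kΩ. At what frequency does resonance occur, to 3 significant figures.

3.43 kHz

ω₀ = 1/√(LC) = 1/√(4.57e-05 × 4.7e-05) = 21580 rad/s
f₀ = ω₀/(2π) = 3.43 kHz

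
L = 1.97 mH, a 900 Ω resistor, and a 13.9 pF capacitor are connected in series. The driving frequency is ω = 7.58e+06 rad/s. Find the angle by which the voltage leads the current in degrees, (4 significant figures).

X_L = ωL = 14930 Ω
X_C = 1/(ωC) = 9491 Ω
Net reactance X = X_L − X_C = 5442 Ω
Z = 900.0 + j5442 Ω
|Z| = √(900.0² + 5442²) = 5515 Ω
∠Z = arctan(5442/900.0) = 80.61°

80.61°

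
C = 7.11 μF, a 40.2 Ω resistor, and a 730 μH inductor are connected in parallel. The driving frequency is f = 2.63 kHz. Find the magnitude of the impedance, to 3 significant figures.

23.5 Ω

ω = 2πf = 16520 rad/s
X_L = ωL = 12.1 Ω
X_C = 1/(ωC) = 8.51 Ω
Parallel: admittances add. Y = 1/R + 1/(jωL) + jωC
Y = (0.0249 + j0.0346) S
|Y| = 0.0426 S → |Z| = 1/|Y| = 23.5 Ω, ∠Z = −∠Y = -54.3°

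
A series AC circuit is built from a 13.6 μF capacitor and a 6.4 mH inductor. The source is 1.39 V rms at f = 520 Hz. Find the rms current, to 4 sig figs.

871.7 mA

ω = 2πf = 3267 rad/s
X_L = ωL = 20.91 Ω
X_C = 1/(ωC) = 22.50 Ω
Net reactance X = X_L − X_C = -1.595 Ω
Z = − j1.595 Ω
|Z| = √(0² + 1.595²) = 1.595 Ω
I = V/|Z| = 1.39/1.595 = 871.7 mA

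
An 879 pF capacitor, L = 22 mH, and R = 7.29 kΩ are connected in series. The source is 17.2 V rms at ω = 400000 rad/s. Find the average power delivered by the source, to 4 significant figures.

24.34 mW

X_L = ωL = 8800 Ω
X_C = 1/(ωC) = 2844 Ω
Net reactance X = X_L − X_C = 5956 Ω
Z = 7290 + j5956 Ω
|Z| = √(7290² + 5956²) = 9414 Ω
∠Z = arctan(5956/7290) = 39.25°
I = V/|Z| = 1.827 mA
P = VI cos φ = 17.2 × 0.001827 × cos(39.25°) = 24.34 mW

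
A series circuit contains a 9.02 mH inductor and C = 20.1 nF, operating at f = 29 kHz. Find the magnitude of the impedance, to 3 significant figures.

1370 Ω

ω = 2πf = 182200 rad/s
X_L = ωL = 1640 Ω
X_C = 1/(ωC) = 273 Ω
Net reactance X = X_L − X_C = 1370 Ω
Z = j1370 Ω
|Z| = √(0² + 1370²) = 1370 Ω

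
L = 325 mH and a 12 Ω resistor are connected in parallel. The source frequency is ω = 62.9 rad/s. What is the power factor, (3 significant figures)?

0.862

X_L = ωL = 20.4 Ω
Parallel: admittances add. Y = 1/R + 1/(jωL)
Y = (0.0833 − j0.0489) S
|Y| = 0.0966 S → |Z| = 1/|Y| = 10.3 Ω, ∠Z = −∠Y = 30.4°
cos φ = cos(30.4°) = 0.862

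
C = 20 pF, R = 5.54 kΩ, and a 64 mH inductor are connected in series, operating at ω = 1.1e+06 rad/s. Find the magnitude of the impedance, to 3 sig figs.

25600 Ω

X_L = ωL = 70400 Ω
X_C = 1/(ωC) = 45500 Ω
Net reactance X = X_L − X_C = 24900 Ω
Z = 5540 + j24900 Ω
|Z| = √(5540² + 24900²) = 25600 Ω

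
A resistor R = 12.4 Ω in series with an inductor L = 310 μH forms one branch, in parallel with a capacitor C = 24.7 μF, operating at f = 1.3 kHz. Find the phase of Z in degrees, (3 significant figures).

ω = 2πf = 8168 rad/s
X_L = ωL = 2.53 Ω
X_C = 1/(ωC) = 4.96 Ω
Branch 1 (R+jX_L): Z₁ = 12.4 + j2.53 Ω, |Z₁| = 12.7 Ω
Branch 2 (−jX_C): Z₂ = −j4.96 Ω
Parallel: Z = Z₁Z₂/(Z₁+Z₂), |Z| = 4.96 Ω, ∠Z = -67.4°

-67.4°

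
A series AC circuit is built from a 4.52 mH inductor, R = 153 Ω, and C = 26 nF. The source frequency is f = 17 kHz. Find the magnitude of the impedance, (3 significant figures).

ω = 2πf = 106800 rad/s
X_L = ωL = 483 Ω
X_C = 1/(ωC) = 360 Ω
Net reactance X = X_L − X_C = 123 Ω
Z = 153 + j123 Ω
|Z| = √(153² + 123²) = 196 Ω

196 Ω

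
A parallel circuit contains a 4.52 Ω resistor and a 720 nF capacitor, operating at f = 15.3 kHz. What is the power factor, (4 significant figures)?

ω = 2πf = 96130 rad/s
X_C = 1/(ωC) = 14.45 Ω
Parallel: admittances add. Y = 1/R + jωC
Y = (0.2212 + j0.06922) S
|Y| = 0.2318 S → |Z| = 1/|Y| = 4.314 Ω, ∠Z = −∠Y = -17.37°
cos φ = cos(-17.37°) = 0.9544

0.9544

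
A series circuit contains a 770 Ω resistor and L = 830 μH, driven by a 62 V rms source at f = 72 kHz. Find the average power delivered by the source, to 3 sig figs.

4.03 W

ω = 2πf = 452400 rad/s
X_L = ωL = 375 Ω
Z = 770 + j375 Ω
|Z| = √(770² + 375²) = 857 Ω
∠Z = arctan(375/770) = 26.0°
I = V/|Z| = 72.4 mA
P = VI cos φ = 62 × 0.0724 × cos(26.0°) = 4.03 W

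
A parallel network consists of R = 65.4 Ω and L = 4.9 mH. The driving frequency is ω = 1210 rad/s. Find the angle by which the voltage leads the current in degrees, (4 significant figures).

84.82°

X_L = ωL = 5.929 Ω
Parallel: admittances add. Y = 1/R + 1/(jωL)
Y = (0.01529 − j0.1687) S
|Y| = 0.1694 S → |Z| = 1/|Y| = 5.905 Ω, ∠Z = −∠Y = 84.82°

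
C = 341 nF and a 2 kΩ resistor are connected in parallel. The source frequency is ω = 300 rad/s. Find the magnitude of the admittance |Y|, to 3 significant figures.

510 μS

X_C = 1/(ωC) = 9780 Ω
Parallel: admittances add. Y = 1/R + jωC
Y = (0.000500 + j0.000102) S
|Y| = 0.000510 S → |Z| = 1/|Y| = 1960 Ω, ∠Z = −∠Y = -11.6°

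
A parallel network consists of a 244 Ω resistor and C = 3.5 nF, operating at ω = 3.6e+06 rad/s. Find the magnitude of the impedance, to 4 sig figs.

X_C = 1/(ωC) = 79.37 Ω
Parallel: admittances add. Y = 1/R + jωC
Y = (0.004098 + j0.01260) S
|Y| = 0.01325 S → |Z| = 1/|Y| = 75.47 Ω, ∠Z = −∠Y = -71.98°

75.47 Ω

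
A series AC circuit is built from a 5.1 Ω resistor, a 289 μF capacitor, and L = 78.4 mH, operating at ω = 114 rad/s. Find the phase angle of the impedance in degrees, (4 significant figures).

-76.60°

X_L = ωL = 8.938 Ω
X_C = 1/(ωC) = 30.35 Ω
Net reactance X = X_L − X_C = -21.42 Ω
Z = 5.100 − j21.42 Ω
|Z| = √(5.100² + 21.42²) = 22.01 Ω
∠Z = arctan(-21.42/5.100) = -76.60°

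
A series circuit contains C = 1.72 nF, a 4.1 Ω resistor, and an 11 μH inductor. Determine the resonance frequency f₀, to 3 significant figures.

ω₀ = 1/√(LC) = 1/√(1.1e-05 × 1.72e-09) = 7.27e+06 rad/s
f₀ = ω₀/(2π) = 1.16 MHz

1.16 MHz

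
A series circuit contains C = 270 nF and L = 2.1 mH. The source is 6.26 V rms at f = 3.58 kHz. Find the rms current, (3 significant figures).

ω = 2πf = 22490 rad/s
X_L = ωL = 47.2 Ω
X_C = 1/(ωC) = 165 Ω
Net reactance X = X_L − X_C = -117 Ω
Z = − j117 Ω
|Z| = √(0² + 117²) = 117 Ω
I = V/|Z| = 6.26/117 = 53.3 mA

53.3 mA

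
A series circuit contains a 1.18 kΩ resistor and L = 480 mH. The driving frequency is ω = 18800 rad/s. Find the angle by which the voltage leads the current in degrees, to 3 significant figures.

X_L = ωL = 9020 Ω
Z = 1180 + j9020 Ω
|Z| = √(1180² + 9020²) = 9100 Ω
∠Z = arctan(9020/1180) = 82.6°

82.6°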